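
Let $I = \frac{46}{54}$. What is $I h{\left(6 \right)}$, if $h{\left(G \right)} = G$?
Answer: $\frac{46}{9} \approx 5.1111$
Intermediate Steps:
$I = \frac{23}{27}$ ($I = 46 \cdot \frac{1}{54} = \frac{23}{27} \approx 0.85185$)
$I h{\left(6 \right)} = \frac{23}{27} \cdot 6 = \frac{46}{9}$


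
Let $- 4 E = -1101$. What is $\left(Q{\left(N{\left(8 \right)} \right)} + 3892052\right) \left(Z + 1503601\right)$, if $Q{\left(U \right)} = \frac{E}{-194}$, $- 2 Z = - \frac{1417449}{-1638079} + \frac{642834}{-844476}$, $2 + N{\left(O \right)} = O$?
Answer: $\frac{2093985583231064392171396445}{357818359881568} \approx 5.8521 \cdot 10^{12}$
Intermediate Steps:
$E = \frac{1101}{4}$ ($E = \left(- \frac{1}{4}\right) \left(-1101\right) = \frac{1101}{4} \approx 275.25$)
$N{\left(O \right)} = -2 + O$
$Z = - \frac{23998130973}{461106133868}$ ($Z = - \frac{- \frac{1417449}{-1638079} + \frac{642834}{-844476}}{2} = - \frac{\left(-1417449\right) \left(- \frac{1}{1638079}\right) + 642834 \left(- \frac{1}{844476}\right)}{2} = - \frac{\frac{1417449}{1638079} - \frac{107139}{140746}}{2} = \left(- \frac{1}{2}\right) \frac{23998130973}{230553066934} = - \frac{23998130973}{461106133868} \approx -0.052045$)
$Q{\left(U \right)} = - \frac{1101}{776}$ ($Q{\left(U \right)} = \frac{1101}{4 \left(-194\right)} = \frac{1101}{4} \left(- \frac{1}{194}\right) = - \frac{1101}{776}$)
$\left(Q{\left(N{\left(8 \right)} \right)} + 3892052\right) \left(Z + 1503601\right) = \left(- \frac{1101}{776} + 3892052\right) \left(- \frac{23998130973}{461106133868} + 1503601\right) = \frac{3020231251}{776} \cdot \frac{693319619991927695}{461106133868} = \frac{2093985583231064392171396445}{357818359881568}$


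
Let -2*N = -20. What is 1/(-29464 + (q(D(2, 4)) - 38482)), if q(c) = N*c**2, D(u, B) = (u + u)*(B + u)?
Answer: -1/62186 ≈ -1.6081e-5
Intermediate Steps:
N = 10 (N = -1/2*(-20) = 10)
D(u, B) = 2*u*(B + u) (D(u, B) = (2*u)*(B + u) = 2*u*(B + u))
q(c) = 10*c**2
1/(-29464 + (q(D(2, 4)) - 38482)) = 1/(-29464 + (10*(2*2*(4 + 2))**2 - 38482)) = 1/(-29464 + (10*(2*2*6)**2 - 38482)) = 1/(-29464 + (10*24**2 - 38482)) = 1/(-29464 + (10*576 - 38482)) = 1/(-29464 + (5760 - 38482)) = 1/(-29464 - 32722) = 1/(-62186) = -1/62186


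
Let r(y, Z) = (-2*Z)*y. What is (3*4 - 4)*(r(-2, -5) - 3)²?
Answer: 4232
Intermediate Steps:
r(y, Z) = -2*Z*y
(3*4 - 4)*(r(-2, -5) - 3)² = (3*4 - 4)*(-2*(-5)*(-2) - 3)² = (12 - 4)*(-20 - 3)² = 8*(-23)² = 8*529 = 4232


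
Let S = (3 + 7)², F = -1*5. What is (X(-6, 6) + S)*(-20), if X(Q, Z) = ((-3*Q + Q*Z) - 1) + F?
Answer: -1520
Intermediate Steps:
F = -5
X(Q, Z) = -6 - 3*Q + Q*Z (X(Q, Z) = ((-3*Q + Q*Z) - 1) - 5 = (-1 - 3*Q + Q*Z) - 5 = -6 - 3*Q + Q*Z)
S = 100 (S = 10² = 100)
(X(-6, 6) + S)*(-20) = ((-6 - 3*(-6) - 6*6) + 100)*(-20) = ((-6 + 18 - 36) + 100)*(-20) = (-24 + 100)*(-20) = 76*(-20) = -1520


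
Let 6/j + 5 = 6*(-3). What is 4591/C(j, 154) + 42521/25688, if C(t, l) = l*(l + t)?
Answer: 248721427/134502368 ≈ 1.8492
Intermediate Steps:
j = -6/23 (j = 6/(-5 + 6*(-3)) = 6/(-5 - 18) = 6/(-23) = 6*(-1/23) = -6/23 ≈ -0.26087)
4591/C(j, 154) + 42521/25688 = 4591/((154*(154 - 6/23))) + 42521/25688 = 4591/((154*(3536/23))) + 42521*(1/25688) = 4591/(544544/23) + 42521/25688 = 4591*(23/544544) + 42521/25688 = 105593/544544 + 42521/25688 = 248721427/134502368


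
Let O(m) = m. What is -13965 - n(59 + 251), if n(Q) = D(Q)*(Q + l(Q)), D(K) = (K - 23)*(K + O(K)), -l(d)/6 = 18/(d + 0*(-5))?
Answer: -55113373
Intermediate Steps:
l(d) = -108/d (l(d) = -108/(d + 0*(-5)) = -108/(d + 0) = -108/d)
D(K) = 2*K*(-23 + K) (D(K) = (K - 23)*(K + K) = (-23 + K)*(2*K) = 2*K*(-23 + K))
n(Q) = 2*Q*(-23 + Q)*(Q - 108/Q) (n(Q) = (2*Q*(-23 + Q))*(Q - 108/Q) = 2*Q*(-23 + Q)*(Q - 108/Q))
-13965 - n(59 + 251) = -13965 - 2*(-108 + (59 + 251)²)*(-23 + (59 + 251)) = -13965 - 2*(-108 + 310²)*(-23 + 310) = -13965 - 2*(-108 + 96100)*287 = -13965 - 2*95992*287 = -13965 - 1*55099408 = -13965 - 55099408 = -55113373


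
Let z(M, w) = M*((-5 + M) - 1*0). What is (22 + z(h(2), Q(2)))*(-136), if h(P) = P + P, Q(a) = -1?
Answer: -2448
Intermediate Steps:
h(P) = 2*P
z(M, w) = M*(-5 + M) (z(M, w) = M*((-5 + M) + 0) = M*(-5 + M))
(22 + z(h(2), Q(2)))*(-136) = (22 + (2*2)*(-5 + 2*2))*(-136) = (22 + 4*(-5 + 4))*(-136) = (22 + 4*(-1))*(-136) = (22 - 4)*(-136) = 18*(-136) = -2448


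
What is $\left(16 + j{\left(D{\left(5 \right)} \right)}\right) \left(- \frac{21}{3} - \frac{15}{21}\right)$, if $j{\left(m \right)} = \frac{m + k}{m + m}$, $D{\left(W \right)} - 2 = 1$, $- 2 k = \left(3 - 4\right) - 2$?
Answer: $- \frac{1809}{14} \approx -129.21$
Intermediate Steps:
$k = \frac{3}{2}$ ($k = - \frac{\left(3 - 4\right) - 2}{2} = - \frac{-1 - 2}{2} = \left(- \frac{1}{2}\right) \left(-3\right) = \frac{3}{2} \approx 1.5$)
$D{\left(W \right)} = 3$ ($D{\left(W \right)} = 2 + 1 = 3$)
$j{\left(m \right)} = \frac{\frac{3}{2} + m}{2 m}$ ($j{\left(m \right)} = \frac{m + \frac{3}{2}}{m + m} = \frac{\frac{3}{2} + m}{2 m}$)
$\left(16 + j{\left(D{\left(5 \right)} \right)}\right) \left(- \frac{21}{3} - \frac{15}{21}\right) = \left(16 + \frac{3 + 2 \cdot 3}{4 \cdot 3}\right) \left(- \frac{21}{3} - \frac{15}{21}\right) = \left(16 + \frac{1}{4} \cdot \frac{1}{3} \left(3 + 6\right)\right) \left(\left(-21\right) \frac{1}{3} - \frac{5}{7}\right) = \left(16 + \frac{1}{4} \cdot \frac{1}{3} \cdot 9\right) \left(-7 - \frac{5}{7}\right) = \left(16 + \frac{3}{4}\right) \left(- \frac{54}{7}\right) = \frac{67}{4} \left(- \frac{54}{7}\right) = - \frac{1809}{14}$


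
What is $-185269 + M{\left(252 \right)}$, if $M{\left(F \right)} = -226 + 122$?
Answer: $-185373$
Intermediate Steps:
$M{\left(F \right)} = -104$
$-185269 + M{\left(252 \right)} = -185269 - 104 = -185373$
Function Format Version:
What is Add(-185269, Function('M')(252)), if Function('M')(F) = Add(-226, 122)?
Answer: -185373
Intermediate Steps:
Function('M')(F) = -104
Add(-185269, Function('M')(252)) = Add(-185269, -104) = -185373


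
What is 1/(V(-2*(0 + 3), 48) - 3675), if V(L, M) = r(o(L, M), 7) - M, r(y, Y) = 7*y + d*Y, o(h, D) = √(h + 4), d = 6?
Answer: -3681/13549859 - 7*I*√2/13549859 ≈ -0.00027166 - 7.306e-7*I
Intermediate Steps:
o(h, D) = √(4 + h)
r(y, Y) = 6*Y + 7*y (r(y, Y) = 7*y + 6*Y = 6*Y + 7*y)
V(L, M) = 42 - M + 7*√(4 + L) (V(L, M) = (6*7 + 7*√(4 + L)) - M = (42 + 7*√(4 + L)) - M = 42 - M + 7*√(4 + L))
1/(V(-2*(0 + 3), 48) - 3675) = 1/((42 - 1*48 + 7*√(4 - 2*(0 + 3))) - 3675) = 1/((42 - 48 + 7*√(4 - 2*3)) - 3675) = 1/((42 - 48 + 7*√(4 - 6)) - 3675) = 1/((42 - 48 + 7*√(-2)) - 3675) = 1/((42 - 48 + 7*(I*√2)) - 3675) = 1/((42 - 48 + 7*I*√2) - 3675) = 1/((-6 + 7*I*√2) - 3675) = 1/(-3681 + 7*I*√2)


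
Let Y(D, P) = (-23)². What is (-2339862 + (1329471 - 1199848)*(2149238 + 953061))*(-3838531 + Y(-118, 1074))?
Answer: -1543364089840696830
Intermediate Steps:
Y(D, P) = 529
(-2339862 + (1329471 - 1199848)*(2149238 + 953061))*(-3838531 + Y(-118, 1074)) = (-2339862 + (1329471 - 1199848)*(2149238 + 953061))*(-3838531 + 529) = (-2339862 + 129623*3102299)*(-3838002) = (-2339862 + 402129303277)*(-3838002) = 402126963415*(-3838002) = -1543364089840696830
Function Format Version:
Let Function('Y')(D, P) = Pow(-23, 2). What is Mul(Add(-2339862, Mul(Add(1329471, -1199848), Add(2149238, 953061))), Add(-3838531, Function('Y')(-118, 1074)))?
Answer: -1543364089840696830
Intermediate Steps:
Function('Y')(D, P) = 529
Mul(Add(-2339862, Mul(Add(1329471, -1199848), Add(2149238, 953061))), Add(-3838531, Function('Y')(-118, 1074))) = Mul(Add(-2339862, Mul(Add(1329471, -1199848), Add(2149238, 953061))), Add(-3838531, 529)) = Mul(Add(-2339862, Mul(129623, 3102299)), -3838002) = Mul(Add(-2339862, 402129303277), -3838002) = Mul(402126963415, -3838002) = -1543364089840696830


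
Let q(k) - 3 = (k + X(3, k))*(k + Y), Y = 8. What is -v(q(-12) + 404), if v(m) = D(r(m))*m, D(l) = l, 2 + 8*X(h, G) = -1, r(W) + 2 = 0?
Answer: 913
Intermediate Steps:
r(W) = -2 (r(W) = -2 + 0 = -2)
X(h, G) = -3/8 (X(h, G) = -1/4 + (1/8)*(-1) = -1/4 - 1/8 = -3/8)
q(k) = 3 + (8 + k)*(-3/8 + k) (q(k) = 3 + (k - 3/8)*(k + 8) = 3 + (-3/8 + k)*(8 + k) = 3 + (8 + k)*(-3/8 + k))
v(m) = -2*m
-v(q(-12) + 404) = -(-2)*((1/8)*(-12)*(61 + 8*(-12)) + 404) = -(-2)*((1/8)*(-12)*(61 - 96) + 404) = -(-2)*((1/8)*(-12)*(-35) + 404) = -(-2)*(105/2 + 404) = -(-2)*913/2 = -1*(-913) = 913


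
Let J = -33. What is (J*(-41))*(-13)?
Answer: -17589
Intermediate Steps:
(J*(-41))*(-13) = -33*(-41)*(-13) = 1353*(-13) = -17589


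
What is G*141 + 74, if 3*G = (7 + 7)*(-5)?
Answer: -3216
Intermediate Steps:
G = -70/3 (G = ((7 + 7)*(-5))/3 = (14*(-5))/3 = (⅓)*(-70) = -70/3 ≈ -23.333)
G*141 + 74 = -70/3*141 + 74 = -3290 + 74 = -3216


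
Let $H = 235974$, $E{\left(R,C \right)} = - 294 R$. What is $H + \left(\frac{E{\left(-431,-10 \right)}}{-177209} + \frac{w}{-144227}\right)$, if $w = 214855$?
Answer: $\frac{6031043230344709}{25558322443} \approx 2.3597 \cdot 10^{5}$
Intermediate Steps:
$H + \left(\frac{E{\left(-431,-10 \right)}}{-177209} + \frac{w}{-144227}\right) = 235974 + \left(\frac{\left(-294\right) \left(-431\right)}{-177209} + \frac{214855}{-144227}\right) = 235974 + \left(126714 \left(- \frac{1}{177209}\right) + 214855 \left(- \frac{1}{144227}\right)\right) = 235974 - \frac{56349819773}{25558322443} = \frac{6031043230344709}{25558322443}$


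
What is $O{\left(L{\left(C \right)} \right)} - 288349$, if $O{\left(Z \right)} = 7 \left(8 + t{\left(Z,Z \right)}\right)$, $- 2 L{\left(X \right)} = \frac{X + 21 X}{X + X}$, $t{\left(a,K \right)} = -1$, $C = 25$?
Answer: $-288300$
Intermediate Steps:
$L{\left(X \right)} = - \frac{11}{2}$ ($L{\left(X \right)} = - \frac{\left(X + 21 X\right) \frac{1}{X + X}}{2} = - \frac{22 X \frac{1}{2 X}}{2} = \left(- \frac{1}{2}\right) 11 = - \frac{11}{2}$)
$O{\left(Z \right)} = 49$ ($O{\left(Z \right)} = 7 \left(8 - 1\right) = 7 \cdot 7 = 49$)
$O{\left(L{\left(C \right)} \right)} - 288349 = 49 - 288349 = -288300$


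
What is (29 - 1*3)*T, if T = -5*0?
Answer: 0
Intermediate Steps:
T = 0
(29 - 1*3)*T = (29 - 1*3)*0 = (29 - 3)*0 = 26*0 = 0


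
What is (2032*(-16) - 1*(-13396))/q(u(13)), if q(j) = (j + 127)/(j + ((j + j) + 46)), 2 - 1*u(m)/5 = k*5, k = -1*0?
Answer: -1452816/137 ≈ -10605.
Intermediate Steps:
k = 0
u(m) = 10 (u(m) = 10 - 0*5 = 10 - 5*0 = 10 + 0 = 10)
q(j) = (127 + j)/(46 + 3*j) (q(j) = (127 + j)/(j + (2*j + 46)) = (127 + j)/(j + (46 + 2*j)) = (127 + j)/(46 + 3*j))
(2032*(-16) - 1*(-13396))/q(u(13)) = (2032*(-16) - 1*(-13396))/(((127 + 10)/(46 + 3*10))) = (-32512 + 13396)/((137/(46 + 30))) = -19116/(137/76) = -19116/((1/76)*137) = -19116/137/76 = -19116*76/137 = -1452816/137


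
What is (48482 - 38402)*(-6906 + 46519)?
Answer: 399299040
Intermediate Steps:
(48482 - 38402)*(-6906 + 46519) = 10080*39613 = 399299040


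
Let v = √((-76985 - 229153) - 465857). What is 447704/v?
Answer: -447704*I*√15755/110285 ≈ -509.55*I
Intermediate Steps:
v = 7*I*√15755 (v = √(-306138 - 465857) = √(-771995) = 7*I*√15755 ≈ 878.63*I)
447704/v = 447704/((7*I*√15755)) = 447704*(-I*√15755/110285) = -447704*I*√15755/110285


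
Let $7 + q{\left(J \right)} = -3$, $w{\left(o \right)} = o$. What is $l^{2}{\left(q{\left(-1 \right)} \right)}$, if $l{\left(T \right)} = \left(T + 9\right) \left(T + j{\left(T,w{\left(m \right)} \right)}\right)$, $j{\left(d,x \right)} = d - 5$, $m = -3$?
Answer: $625$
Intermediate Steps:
$q{\left(J \right)} = -10$ ($q{\left(J \right)} = -7 - 3 = -10$)
$j{\left(d,x \right)} = -5 + d$ ($j{\left(d,x \right)} = d - 5 = -5 + d$)
$l{\left(T \right)} = \left(-5 + 2 T\right) \left(9 + T\right)$ ($l{\left(T \right)} = \left(T + 9\right) \left(T + \left(-5 + T\right)\right) = \left(9 + T\right) \left(-5 + 2 T\right) = \left(-5 + 2 T\right) \left(9 + T\right)$)
$l^{2}{\left(q{\left(-1 \right)} \right)} = \left(-45 + 2 \left(-10\right)^{2} + 13 \left(-10\right)\right)^{2} = \left(-45 + 2 \cdot 100 - 130\right)^{2} = \left(-45 + 200 - 130\right)^{2} = 25^{2} = 625$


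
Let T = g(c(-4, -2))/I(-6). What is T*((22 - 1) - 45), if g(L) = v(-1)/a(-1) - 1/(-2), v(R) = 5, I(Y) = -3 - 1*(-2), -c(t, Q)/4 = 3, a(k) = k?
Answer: -108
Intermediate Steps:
c(t, Q) = -12 (c(t, Q) = -4*3 = -12)
I(Y) = -1 (I(Y) = -3 + 2 = -1)
g(L) = -9/2 (g(L) = 5/(-1) - 1/(-2) = 5*(-1) - 1*(-½) = -5 + ½ = -9/2)
T = 9/2 (T = -9/2/(-1) = -9/2*(-1) = 9/2 ≈ 4.5000)
T*((22 - 1) - 45) = 9*((22 - 1) - 45)/2 = 9*(21 - 45)/2 = (9/2)*(-24) = -108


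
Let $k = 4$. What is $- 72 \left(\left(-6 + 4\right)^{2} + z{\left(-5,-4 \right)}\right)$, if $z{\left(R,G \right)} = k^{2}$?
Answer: $-1440$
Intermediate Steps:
$z{\left(R,G \right)} = 16$ ($z{\left(R,G \right)} = 4^{2} = 16$)
$- 72 \left(\left(-6 + 4\right)^{2} + z{\left(-5,-4 \right)}\right) = - 72 \left(\left(-6 + 4\right)^{2} + 16\right) = - 72 \left(\left(-2\right)^{2} + 16\right) = - 72 \left(4 + 16\right) = \left(-72\right) 20 = -1440$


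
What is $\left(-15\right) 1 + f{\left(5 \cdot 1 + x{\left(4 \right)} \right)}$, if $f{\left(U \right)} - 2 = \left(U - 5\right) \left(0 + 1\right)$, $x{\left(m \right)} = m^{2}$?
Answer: $3$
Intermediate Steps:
$f{\left(U \right)} = -3 + U$ ($f{\left(U \right)} = 2 + \left(U - 5\right) \left(0 + 1\right) = 2 + \left(-5 + U\right) 1 = 2 + \left(-5 + U\right) = -3 + U$)
$\left(-15\right) 1 + f{\left(5 \cdot 1 + x{\left(4 \right)} \right)} = \left(-15\right) 1 + \left(-3 + \left(5 \cdot 1 + 4^{2}\right)\right) = -15 + \left(-3 + \left(5 + 16\right)\right) = -15 + \left(-3 + 21\right) = -15 + 18 = 3$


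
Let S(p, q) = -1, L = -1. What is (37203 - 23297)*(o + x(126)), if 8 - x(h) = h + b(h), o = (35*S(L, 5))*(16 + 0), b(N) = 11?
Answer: -9581234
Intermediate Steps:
o = -560 (o = (35*(-1))*(16 + 0) = -35*16 = -560)
x(h) = -3 - h (x(h) = 8 - (h + 11) = 8 - (11 + h) = 8 + (-11 - h) = -3 - h)
(37203 - 23297)*(o + x(126)) = (37203 - 23297)*(-560 + (-3 - 1*126)) = 13906*(-560 + (-3 - 126)) = 13906*(-560 - 129) = 13906*(-689) = -9581234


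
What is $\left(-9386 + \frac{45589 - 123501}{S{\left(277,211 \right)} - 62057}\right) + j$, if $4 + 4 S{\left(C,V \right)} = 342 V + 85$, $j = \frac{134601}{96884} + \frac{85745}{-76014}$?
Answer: $- \frac{6081039367475071411}{648024319035180} \approx -9384.0$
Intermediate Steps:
$j = \frac{962120917}{3682270188}$ ($j = 134601 \cdot \frac{1}{96884} + 85745 \left(- \frac{1}{76014}\right) = \frac{134601}{96884} - \frac{85745}{76014} = \frac{962120917}{3682270188} \approx 0.26128$)
$S{\left(C,V \right)} = \frac{81}{4} + \frac{171 V}{2}$ ($S{\left(C,V \right)} = -1 + \frac{342 V + 85}{4} = -1 + \frac{85 + 342 V}{4} = -1 + \left(\frac{85}{4} + \frac{171 V}{2}\right) = \frac{81}{4} + \frac{171 V}{2}$)
$\left(-9386 + \frac{45589 - 123501}{S{\left(277,211 \right)} - 62057}\right) + j = \left(-9386 + \frac{45589 - 123501}{\left(\frac{81}{4} + \frac{171}{2} \cdot 211\right) - 62057}\right) + \frac{962120917}{3682270188} = \left(-9386 - \frac{77912}{\left(\frac{81}{4} + \frac{36081}{2}\right) - 62057}\right) + \frac{962120917}{3682270188} = \left(-9386 - \frac{77912}{\frac{72243}{4} - 62057}\right) + \frac{962120917}{3682270188} = \left(-9386 - \frac{77912}{- \frac{175985}{4}}\right) + \frac{962120917}{3682270188} = \left(-9386 - - \frac{311648}{175985}\right) + \frac{962120917}{3682270188} = \left(-9386 + \frac{311648}{175985}\right) + \frac{962120917}{3682270188} = - \frac{1651483562}{175985} + \frac{962120917}{3682270188} = - \frac{6081039367475071411}{648024319035180}$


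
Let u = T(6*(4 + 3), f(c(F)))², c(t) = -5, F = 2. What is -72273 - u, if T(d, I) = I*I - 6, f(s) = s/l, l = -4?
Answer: -18506929/256 ≈ -72293.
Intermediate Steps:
f(s) = -s/4 (f(s) = s/(-4) = s*(-¼) = -s/4)
T(d, I) = -6 + I² (T(d, I) = I² - 6 = -6 + I²)
u = 5041/256 (u = (-6 + (-¼*(-5))²)² = (-6 + (5/4)²)² = (-6 + 25/16)² = (-71/16)² = 5041/256 ≈ 19.691)
-72273 - u = -72273 - 1*5041/256 = -72273 - 5041/256 = -18506929/256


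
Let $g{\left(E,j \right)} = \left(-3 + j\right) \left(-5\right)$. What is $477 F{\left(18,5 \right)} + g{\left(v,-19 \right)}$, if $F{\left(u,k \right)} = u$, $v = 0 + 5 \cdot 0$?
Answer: $8696$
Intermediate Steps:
$v = 0$ ($v = 0 + 0 = 0$)
$g{\left(E,j \right)} = 15 - 5 j$
$477 F{\left(18,5 \right)} + g{\left(v,-19 \right)} = 477 \cdot 18 + \left(15 - -95\right) = 8586 + \left(15 + 95\right) = 8586 + 110 = 8696$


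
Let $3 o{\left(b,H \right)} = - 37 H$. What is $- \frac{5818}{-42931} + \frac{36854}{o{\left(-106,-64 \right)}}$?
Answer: $\frac{2380157123}{50830304} \approx 46.826$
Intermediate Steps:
$o{\left(b,H \right)} = - \frac{37 H}{3}$ ($o{\left(b,H \right)} = \frac{\left(-37\right) H}{3} = - \frac{37 H}{3}$)
$- \frac{5818}{-42931} + \frac{36854}{o{\left(-106,-64 \right)}} = - \frac{5818}{-42931} + \frac{36854}{\left(- \frac{37}{3}\right) \left(-64\right)} = \left(-5818\right) \left(- \frac{1}{42931}\right) + \frac{36854}{\frac{2368}{3}} = \frac{5818}{42931} + 36854 \cdot \frac{3}{2368} = \frac{5818}{42931} + \frac{55281}{1184} = \frac{2380157123}{50830304}$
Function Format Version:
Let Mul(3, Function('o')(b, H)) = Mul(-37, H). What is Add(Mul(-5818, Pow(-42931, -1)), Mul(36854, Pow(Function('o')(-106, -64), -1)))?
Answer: Rational(2380157123, 50830304) ≈ 46.826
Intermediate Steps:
Function('o')(b, H) = Mul(Rational(-37, 3), H) (Function('o')(b, H) = Mul(Rational(1, 3), Mul(-37, H)) = Mul(Rational(-37, 3), H))
Add(Mul(-5818, Pow(-42931, -1)), Mul(36854, Pow(Function('o')(-106, -64), -1))) = Add(Mul(-5818, Pow(-42931, -1)), Mul(36854, Pow(Mul(Rational(-37, 3), -64), -1))) = Add(Mul(-5818, Rational(-1, 42931)), Mul(36854, Pow(Rational(2368, 3), -1))) = Add(Rational(5818, 42931), Mul(36854, Rational(3, 2368))) = Add(Rational(5818, 42931), Rational(55281, 1184)) = Rational(2380157123, 50830304)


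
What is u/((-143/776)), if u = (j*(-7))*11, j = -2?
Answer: -10864/13 ≈ -835.69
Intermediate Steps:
u = 154 (u = -2*(-7)*11 = 14*11 = 154)
u/((-143/776)) = 154/((-143/776)) = 154/((-143*1/776)) = 154/(-143/776) = 154*(-776/143) = -10864/13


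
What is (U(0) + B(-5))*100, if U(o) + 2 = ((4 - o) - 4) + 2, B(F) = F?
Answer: -500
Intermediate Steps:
U(o) = -o (U(o) = -2 + (((4 - o) - 4) + 2) = -2 + (-o + 2) = -2 + (2 - o) = -o)
(U(0) + B(-5))*100 = (-1*0 - 5)*100 = (0 - 5)*100 = -5*100 = -500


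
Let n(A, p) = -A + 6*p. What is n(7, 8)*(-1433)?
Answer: -58753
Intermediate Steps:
n(7, 8)*(-1433) = (-1*7 + 6*8)*(-1433) = (-7 + 48)*(-1433) = 41*(-1433) = -58753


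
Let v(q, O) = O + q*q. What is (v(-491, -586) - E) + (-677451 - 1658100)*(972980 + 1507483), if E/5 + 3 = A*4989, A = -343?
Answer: -5793239043468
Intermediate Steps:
v(q, O) = O + q²
E = -8556150 (E = -15 + 5*(-343*4989) = -15 + 5*(-1711227) = -15 - 8556135 = -8556150)
(v(-491, -586) - E) + (-677451 - 1658100)*(972980 + 1507483) = ((-586 + (-491)²) - 1*(-8556150)) + (-677451 - 1658100)*(972980 + 1507483) = ((-586 + 241081) + 8556150) - 2335551*2480463 = (240495 + 8556150) - 5793247840113 = 8796645 - 5793247840113 = -5793239043468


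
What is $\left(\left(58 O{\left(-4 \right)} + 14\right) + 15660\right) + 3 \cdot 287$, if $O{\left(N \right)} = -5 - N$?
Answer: $16477$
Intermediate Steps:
$\left(\left(58 O{\left(-4 \right)} + 14\right) + 15660\right) + 3 \cdot 287 = \left(\left(58 \left(-5 - -4\right) + 14\right) + 15660\right) + 3 \cdot 287 = \left(\left(58 \left(-5 + 4\right) + 14\right) + 15660\right) + 861 = \left(\left(58 \left(-1\right) + 14\right) + 15660\right) + 861 = \left(\left(-58 + 14\right) + 15660\right) + 861 = \left(-44 + 15660\right) + 861 = 15616 + 861 = 16477$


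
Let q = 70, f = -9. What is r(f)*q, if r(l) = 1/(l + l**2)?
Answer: 35/36 ≈ 0.97222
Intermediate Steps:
r(f)*q = (1/((-9)*(1 - 9)))*70 = -1/9/(-8)*70 = -1/9*(-1/8)*70 = (1/72)*70 = 35/36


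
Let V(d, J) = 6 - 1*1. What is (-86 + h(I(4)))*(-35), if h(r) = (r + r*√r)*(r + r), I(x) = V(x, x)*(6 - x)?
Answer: -3990 - 7000*√10 ≈ -26126.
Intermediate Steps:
V(d, J) = 5 (V(d, J) = 6 - 1 = 5)
I(x) = 30 - 5*x (I(x) = 5*(6 - x) = 30 - 5*x)
h(r) = 2*r*(r + r^(3/2)) (h(r) = (r + r^(3/2))*(2*r) = 2*r*(r + r^(3/2)))
(-86 + h(I(4)))*(-35) = (-86 + (2*(30 - 5*4)² + 2*(30 - 5*4)^(5/2)))*(-35) = (-86 + (2*(30 - 20)² + 2*(30 - 20)^(5/2)))*(-35) = (-86 + (2*10² + 2*10^(5/2)))*(-35) = (-86 + (2*100 + 2*(100*√10)))*(-35) = (-86 + (200 + 200*√10))*(-35) = (114 + 200*√10)*(-35) = -3990 - 7000*√10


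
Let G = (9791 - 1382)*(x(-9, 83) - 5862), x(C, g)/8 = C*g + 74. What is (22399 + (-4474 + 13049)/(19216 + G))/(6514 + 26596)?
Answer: 302541365461/447213922540 ≈ 0.67650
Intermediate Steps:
x(C, g) = 592 + 8*C*g (x(C, g) = 8*(C*g + 74) = 8*(74 + C*g) = 592 + 8*C*g)
G = -94567614 (G = (9791 - 1382)*((592 + 8*(-9)*83) - 5862) = 8409*((592 - 5976) - 5862) = 8409*(-5384 - 5862) = 8409*(-11246) = -94567614)
(22399 + (-4474 + 13049)/(19216 + G))/(6514 + 26596) = (22399 + (-4474 + 13049)/(19216 - 94567614))/(6514 + 26596) = (22399 + 8575/(-94548398))/33110 = (22399 + 8575*(-1/94548398))*(1/33110) = (22399 - 1225/13506914)*(1/33110) = (302541365461/13506914)*(1/33110) = 302541365461/447213922540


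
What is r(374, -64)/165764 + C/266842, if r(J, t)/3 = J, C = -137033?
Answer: -2801967686/5529099661 ≈ -0.50677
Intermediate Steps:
r(J, t) = 3*J
r(374, -64)/165764 + C/266842 = (3*374)/165764 - 137033/266842 = 1122*(1/165764) - 137033*1/266842 = 561/82882 - 137033/266842 = -2801967686/5529099661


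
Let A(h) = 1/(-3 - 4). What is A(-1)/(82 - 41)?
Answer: -1/287 ≈ -0.0034843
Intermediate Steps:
A(h) = -⅐ (A(h) = 1/(-7) = -⅐)
A(-1)/(82 - 41) = -1/(7*(82 - 41)) = -⅐/41 = -⅐*1/41 = -1/287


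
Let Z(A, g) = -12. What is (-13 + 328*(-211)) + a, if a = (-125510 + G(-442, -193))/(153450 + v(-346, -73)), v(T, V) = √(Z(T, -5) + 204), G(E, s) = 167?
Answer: -271659893090903/3924483718 + 83562*√3/1962241859 ≈ -69222.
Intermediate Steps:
v(T, V) = 8*√3 (v(T, V) = √(-12 + 204) = √192 = 8*√3)
a = -125343/(153450 + 8*√3) (a = (-125510 + 167)/(153450 + 8*√3) = -125343/(153450 + 8*√3) ≈ -0.81676)
(-13 + 328*(-211)) + a = (-13 + 328*(-211)) + (-3205647225/3924483718 + 83562*√3/1962241859) = (-13 - 69208) + (-3205647225/3924483718 + 83562*√3/1962241859) = -69221 + (-3205647225/3924483718 + 83562*√3/1962241859) = -271659893090903/3924483718 + 83562*√3/1962241859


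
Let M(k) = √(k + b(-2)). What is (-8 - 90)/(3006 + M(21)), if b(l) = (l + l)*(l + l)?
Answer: -42084/1290857 + 14*√37/1290857 ≈ -0.032536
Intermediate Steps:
b(l) = 4*l² (b(l) = (2*l)*(2*l) = 4*l²)
M(k) = √(16 + k) (M(k) = √(k + 4*(-2)²) = √(k + 4*4) = √(k + 16) = √(16 + k))
(-8 - 90)/(3006 + M(21)) = (-8 - 90)/(3006 + √(16 + 21)) = -98/(3006 + √37)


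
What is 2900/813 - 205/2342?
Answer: 6625135/1904046 ≈ 3.4795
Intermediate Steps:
2900/813 - 205/2342 = 6625135/1904046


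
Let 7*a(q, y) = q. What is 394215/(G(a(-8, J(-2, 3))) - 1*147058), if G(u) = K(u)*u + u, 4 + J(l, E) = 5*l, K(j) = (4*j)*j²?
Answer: -946510215/353072618 ≈ -2.6808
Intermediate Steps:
K(j) = 4*j³
J(l, E) = -4 + 5*l
a(q, y) = q/7
G(u) = u + 4*u⁴ (G(u) = (4*u³)*u + u = 4*u⁴ + u = u + 4*u⁴)
394215/(G(a(-8, J(-2, 3))) - 1*147058) = 394215/(((⅐)*(-8) + 4*((⅐)*(-8))⁴) - 1*147058) = 394215/((-8/7 + 4*(-8/7)⁴) - 147058) = 394215/((-8/7 + 4*(4096/2401)) - 147058) = 394215/((-8/7 + 16384/2401) - 147058) = 394215/(13640/2401 - 147058) = 394215/(-353072618/2401) = 394215*(-2401/353072618) = -946510215/353072618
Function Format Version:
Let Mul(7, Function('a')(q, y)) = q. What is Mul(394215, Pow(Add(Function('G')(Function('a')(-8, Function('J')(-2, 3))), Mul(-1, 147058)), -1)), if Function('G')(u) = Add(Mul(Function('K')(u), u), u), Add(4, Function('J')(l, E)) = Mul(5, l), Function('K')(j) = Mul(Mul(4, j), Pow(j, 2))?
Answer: Rational(-946510215, 353072618) ≈ -2.6808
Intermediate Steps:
Function('K')(j) = Mul(4, Pow(j, 3))
Function('J')(l, E) = Add(-4, Mul(5, l))
Function('a')(q, y) = Mul(Rational(1, 7), q)
Function('G')(u) = Add(u, Mul(4, Pow(u, 4))) (Function('G')(u) = Add(Mul(Mul(4, Pow(u, 3)), u), u) = Add(Mul(4, Pow(u, 4)), u) = Add(u, Mul(4, Pow(u, 4))))
Mul(394215, Pow(Add(Function('G')(Function('a')(-8, Function('J')(-2, 3))), Mul(-1, 147058)), -1)) = Mul(394215, Pow(Add(Add(Mul(Rational(1, 7), -8), Mul(4, Pow(Mul(Rational(1, 7), -8), 4))), Mul(-1, 147058)), -1)) = Mul(394215, Pow(Add(Add(Rational(-8, 7), Mul(4, Pow(Rational(-8, 7), 4))), -147058), -1)) = Mul(394215, Pow(Add(Add(Rational(-8, 7), Mul(4, Rational(4096, 2401))), -147058), -1)) = Mul(394215, Pow(Add(Add(Rational(-8, 7), Rational(16384, 2401)), -147058), -1)) = Mul(394215, Pow(Add(Rational(13640, 2401), -147058), -1)) = Mul(394215, Pow(Rational(-353072618, 2401), -1)) = Mul(394215, Rational(-2401, 353072618)) = Rational(-946510215, 353072618)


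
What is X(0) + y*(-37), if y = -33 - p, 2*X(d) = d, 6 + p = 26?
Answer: 1961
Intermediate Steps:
p = 20 (p = -6 + 26 = 20)
X(d) = d/2
y = -53 (y = -33 - 1*20 = -33 - 20 = -53)
X(0) + y*(-37) = (½)*0 - 53*(-37) = 0 + 1961 = 1961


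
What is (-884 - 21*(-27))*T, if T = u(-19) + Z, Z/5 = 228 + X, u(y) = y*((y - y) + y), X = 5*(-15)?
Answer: -356942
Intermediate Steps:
X = -75
u(y) = y² (u(y) = y*(0 + y) = y*y = y²)
Z = 765 (Z = 5*(228 - 75) = 5*153 = 765)
T = 1126 (T = (-19)² + 765 = 361 + 765 = 1126)
(-884 - 21*(-27))*T = (-884 - 21*(-27))*1126 = (-884 + 567)*1126 = -317*1126 = -356942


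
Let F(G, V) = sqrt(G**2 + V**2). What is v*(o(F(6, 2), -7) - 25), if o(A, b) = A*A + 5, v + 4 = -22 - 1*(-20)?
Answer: -120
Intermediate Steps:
v = -6 (v = -4 + (-22 - 1*(-20)) = -4 + (-22 + 20) = -4 - 2 = -6)
o(A, b) = 5 + A**2 (o(A, b) = A**2 + 5 = 5 + A**2)
v*(o(F(6, 2), -7) - 25) = -6*((5 + (sqrt(6**2 + 2**2))**2) - 25) = -6*((5 + (sqrt(36 + 4))**2) - 25) = -6*((5 + (sqrt(40))**2) - 25) = -6*((5 + (2*sqrt(10))**2) - 25) = -6*((5 + 40) - 25) = -6*(45 - 25) = -6*20 = -120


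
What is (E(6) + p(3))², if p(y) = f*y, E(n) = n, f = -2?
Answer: 0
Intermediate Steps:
p(y) = -2*y
(E(6) + p(3))² = (6 - 2*3)² = (6 - 6)² = 0² = 0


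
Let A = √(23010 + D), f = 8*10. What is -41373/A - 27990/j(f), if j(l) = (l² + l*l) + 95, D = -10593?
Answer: -5598/2579 - 13791*√12417/4139 ≈ -373.46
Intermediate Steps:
f = 80
j(l) = 95 + 2*l² (j(l) = (l² + l²) + 95 = 2*l² + 95 = 95 + 2*l²)
A = √12417 (A = √(23010 - 10593) = √12417 ≈ 111.43)
-41373/A - 27990/j(f) = -41373*√12417/12417 - 27990/(95 + 2*80²) = -13791*√12417/4139 - 27990/(95 + 2*6400) = -13791*√12417/4139 - 27990/(95 + 12800) = -13791*√12417/4139 - 27990/12895 = -13791*√12417/4139 - 27990*1/12895 = -13791*√12417/4139 - 5598/2579 = -5598/2579 - 13791*√12417/4139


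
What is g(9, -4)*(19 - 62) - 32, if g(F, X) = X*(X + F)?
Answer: 828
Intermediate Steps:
g(F, X) = X*(F + X)
g(9, -4)*(19 - 62) - 32 = (-4*(9 - 4))*(19 - 62) - 32 = -4*5*(-43) - 32 = -20*(-43) - 32 = 860 - 32 = 828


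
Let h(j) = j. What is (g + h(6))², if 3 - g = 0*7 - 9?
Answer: 324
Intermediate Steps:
g = 12 (g = 3 - (0*7 - 9) = 3 - (0 - 9) = 3 - 1*(-9) = 3 + 9 = 12)
(g + h(6))² = (12 + 6)² = 18² = 324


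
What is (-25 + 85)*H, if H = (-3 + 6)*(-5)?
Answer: -900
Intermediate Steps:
H = -15 (H = 3*(-5) = -15)
(-25 + 85)*H = (-25 + 85)*(-15) = 60*(-15) = -900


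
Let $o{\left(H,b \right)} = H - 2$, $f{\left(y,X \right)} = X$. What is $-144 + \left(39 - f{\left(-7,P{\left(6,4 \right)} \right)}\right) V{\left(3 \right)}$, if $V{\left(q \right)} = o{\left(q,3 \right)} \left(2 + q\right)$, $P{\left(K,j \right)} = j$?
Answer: $31$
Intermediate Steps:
$o{\left(H,b \right)} = -2 + H$
$V{\left(q \right)} = \left(-2 + q\right) \left(2 + q\right)$
$-144 + \left(39 - f{\left(-7,P{\left(6,4 \right)} \right)}\right) V{\left(3 \right)} = -144 + \left(39 - 4\right) \left(-4 + 3^{2}\right) = -144 + \left(39 - 4\right) \left(-4 + 9\right) = -144 + 35 \cdot 5 = -144 + 175 = 31$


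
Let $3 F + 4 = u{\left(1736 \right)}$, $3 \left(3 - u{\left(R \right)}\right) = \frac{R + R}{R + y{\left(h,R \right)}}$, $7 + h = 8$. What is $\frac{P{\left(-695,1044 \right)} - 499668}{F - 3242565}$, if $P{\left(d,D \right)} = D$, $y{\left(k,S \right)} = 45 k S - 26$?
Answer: $\frac{22390399080}{145605369907} \approx 0.15377$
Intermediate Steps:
$h = 1$ ($h = -7 + 8 = 1$)
$y{\left(k,S \right)} = -26 + 45 S k$ ($y{\left(k,S \right)} = 45 S k - 26 = -26 + 45 S k$)
$u{\left(R \right)} = 3 - \frac{2 R}{3 \left(-26 + 46 R\right)}$ ($u{\left(R \right)} = 3 - \frac{\left(R + R\right) \frac{1}{R + \left(-26 + 45 R 1\right)}}{3} = 3 - \frac{2 R \frac{1}{R + \left(-26 + 45 R\right)}}{3} = 3 - \frac{2 R \frac{1}{-26 + 46 R}}{3} = 3 - \frac{2 R}{3 \left(-26 + 46 R\right)}$)
$F = - \frac{121481}{359235}$ ($F = - \frac{4}{3} + \frac{\frac{1}{3} \frac{1}{-13 + 23 \cdot 1736} \left(-117 + 206 \cdot 1736\right)}{3} = - \frac{4}{3} + \frac{\frac{1}{3} \frac{1}{-13 + 39928} \left(-117 + 357616\right)}{3} = - \frac{4}{3} + \frac{\frac{1}{3} \cdot \frac{1}{39915} \cdot 357499}{3} = - \frac{4}{3} + \frac{1}{3} \cdot \frac{357499}{119745} = - \frac{4}{3} + \frac{357499}{359235} = - \frac{121481}{359235} \approx -0.33817$)
$\frac{P{\left(-695,1044 \right)} - 499668}{F - 3242565} = \frac{1044 - 499668}{- \frac{121481}{359235} - 3242565} = - \frac{498624}{- \frac{1164842959256}{359235}} = \left(-498624\right) \left(- \frac{359235}{1164842959256}\right) = \frac{22390399080}{145605369907}$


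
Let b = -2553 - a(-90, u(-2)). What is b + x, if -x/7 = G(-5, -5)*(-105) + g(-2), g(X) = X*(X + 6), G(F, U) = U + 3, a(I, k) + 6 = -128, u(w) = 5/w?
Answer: -3833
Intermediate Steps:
a(I, k) = -134 (a(I, k) = -6 - 128 = -134)
G(F, U) = 3 + U
g(X) = X*(6 + X)
b = -2419 (b = -2553 - 1*(-134) = -2553 + 134 = -2419)
x = -1414 (x = -7*((3 - 5)*(-105) - 2*(6 - 2)) = -7*(-2*(-105) - 2*4) = -7*(210 - 8) = -7*202 = -1414)
b + x = -2419 - 1414 = -3833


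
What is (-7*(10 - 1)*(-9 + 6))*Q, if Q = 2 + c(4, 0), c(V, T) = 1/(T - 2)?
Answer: 567/2 ≈ 283.50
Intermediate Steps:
c(V, T) = 1/(-2 + T)
Q = 3/2 (Q = 2 + 1/(-2 + 0) = 2 + 1/(-2) = 2 - ½ = 3/2 ≈ 1.5000)
(-7*(10 - 1)*(-9 + 6))*Q = -7*(10 - 1)*(-9 + 6)*(3/2) = -63*(-3)*(3/2) = -7*(-27)*(3/2) = 189*(3/2) = 567/2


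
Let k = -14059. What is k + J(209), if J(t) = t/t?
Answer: -14058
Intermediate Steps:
J(t) = 1
k + J(209) = -14059 + 1 = -14058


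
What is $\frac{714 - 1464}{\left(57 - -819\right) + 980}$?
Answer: $- \frac{375}{928} \approx -0.40409$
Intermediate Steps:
$\frac{714 - 1464}{\left(57 - -819\right) + 980} = - \frac{750}{\left(57 + 819\right) + 980} = - \frac{750}{876 + 980} = - \frac{750}{1856} = \left(-750\right) \frac{1}{1856} = - \frac{375}{928}$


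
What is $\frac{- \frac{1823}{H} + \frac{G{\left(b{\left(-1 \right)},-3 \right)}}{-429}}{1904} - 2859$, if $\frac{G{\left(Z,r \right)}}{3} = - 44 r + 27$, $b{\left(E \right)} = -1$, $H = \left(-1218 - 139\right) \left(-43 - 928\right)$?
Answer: $- \frac{512845214788409}{179379191992} \approx -2859.0$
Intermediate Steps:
$H = 1317647$ ($H = \left(-1357\right) \left(-971\right) = 1317647$)
$G{\left(Z,r \right)} = 81 - 132 r$ ($G{\left(Z,r \right)} = 3 \left(- 44 r + 27\right) = 3 \left(27 - 44 r\right) = 81 - 132 r$)
$\frac{- \frac{1823}{H} + \frac{G{\left(b{\left(-1 \right)},-3 \right)}}{-429}}{1904} - 2859 = \frac{- \frac{1823}{1317647} + \frac{81 - -396}{-429}}{1904} - 2859 = \left(\left(-1823\right) \frac{1}{1317647} + \left(81 + 396\right) \left(- \frac{1}{429}\right)\right) \frac{1}{1904} - 2859 = \left(- \frac{1823}{1317647} + 477 \left(- \frac{1}{429}\right)\right) \frac{1}{1904} - 2859 = \left(- \frac{1823}{1317647} - \frac{159}{143}\right) \frac{1}{1904} - 2859 = \left(- \frac{209766562}{188423521}\right) \frac{1}{1904} - 2859 = - \frac{104883281}{179379191992} - 2859 = - \frac{512845214788409}{179379191992}$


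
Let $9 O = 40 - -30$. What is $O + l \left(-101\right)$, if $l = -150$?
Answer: $\frac{136420}{9} \approx 15158.0$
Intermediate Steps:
$O = \frac{70}{9}$ ($O = \frac{40 - -30}{9} = \frac{40 + 30}{9} = \frac{1}{9} \cdot 70 = \frac{70}{9} \approx 7.7778$)
$O + l \left(-101\right) = \frac{70}{9} - -15150 = \frac{70}{9} + 15150 = \frac{136420}{9}$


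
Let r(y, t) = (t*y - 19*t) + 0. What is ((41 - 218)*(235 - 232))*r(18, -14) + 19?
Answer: -7415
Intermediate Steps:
r(y, t) = -19*t + t*y (r(y, t) = (-19*t + t*y) + 0 = -19*t + t*y)
((41 - 218)*(235 - 232))*r(18, -14) + 19 = ((41 - 218)*(235 - 232))*(-14*(-19 + 18)) + 19 = (-177*3)*(-14*(-1)) + 19 = -531*14 + 19 = -7434 + 19 = -7415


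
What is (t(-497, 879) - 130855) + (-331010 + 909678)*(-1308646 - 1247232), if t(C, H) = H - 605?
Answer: -1479004941085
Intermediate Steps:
t(C, H) = -605 + H
(t(-497, 879) - 130855) + (-331010 + 909678)*(-1308646 - 1247232) = ((-605 + 879) - 130855) + (-331010 + 909678)*(-1308646 - 1247232) = (274 - 130855) + 578668*(-2555878) = -130581 - 1479004810504 = -1479004941085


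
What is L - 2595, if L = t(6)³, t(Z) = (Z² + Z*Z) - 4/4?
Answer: 355316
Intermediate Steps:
t(Z) = -1 + 2*Z² (t(Z) = (Z² + Z²) - 4*¼ = 2*Z² - 1 = -1 + 2*Z²)
L = 357911 (L = (-1 + 2*6²)³ = (-1 + 2*36)³ = (-1 + 72)³ = 71³ = 357911)
L - 2595 = 357911 - 2595 = 355316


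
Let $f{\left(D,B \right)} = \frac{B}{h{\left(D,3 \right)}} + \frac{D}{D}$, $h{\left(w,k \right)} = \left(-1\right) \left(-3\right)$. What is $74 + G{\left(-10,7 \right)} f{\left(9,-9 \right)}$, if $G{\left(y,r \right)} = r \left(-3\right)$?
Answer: $116$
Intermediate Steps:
$G{\left(y,r \right)} = - 3 r$
$h{\left(w,k \right)} = 3$
$f{\left(D,B \right)} = 1 + \frac{B}{3}$ ($f{\left(D,B \right)} = \frac{B}{3} + \frac{D}{D} = B \frac{1}{3} + 1 = \frac{B}{3} + 1 = 1 + \frac{B}{3}$)
$74 + G{\left(-10,7 \right)} f{\left(9,-9 \right)} = 74 + \left(-3\right) 7 \left(1 + \frac{1}{3} \left(-9\right)\right) = 74 - 21 \left(1 - 3\right) = 74 - -42 = 74 + 42 = 116$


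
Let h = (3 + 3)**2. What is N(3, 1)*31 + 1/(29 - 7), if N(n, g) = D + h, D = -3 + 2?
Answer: 23871/22 ≈ 1085.0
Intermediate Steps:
D = -1
h = 36 (h = 6**2 = 36)
N(n, g) = 35 (N(n, g) = -1 + 36 = 35)
N(3, 1)*31 + 1/(29 - 7) = 35*31 + 1/(29 - 7) = 1085 + 1/22 = 23871/22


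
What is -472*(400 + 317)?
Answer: -338424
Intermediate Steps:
-472*(400 + 317) = -472*717 = -338424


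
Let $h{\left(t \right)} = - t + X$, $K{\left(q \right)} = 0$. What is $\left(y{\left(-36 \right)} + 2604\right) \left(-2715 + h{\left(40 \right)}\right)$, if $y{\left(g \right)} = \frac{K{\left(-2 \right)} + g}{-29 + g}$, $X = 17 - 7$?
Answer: $- \frac{92943504}{13} \approx -7.1495 \cdot 10^{6}$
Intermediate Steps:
$X = 10$ ($X = 17 - 7 = 10$)
$y{\left(g \right)} = \frac{g}{-29 + g}$ ($y{\left(g \right)} = \frac{0 + g}{-29 + g} = \frac{g}{-29 + g}$)
$h{\left(t \right)} = 10 - t$ ($h{\left(t \right)} = - t + 10 = 10 - t$)
$\left(y{\left(-36 \right)} + 2604\right) \left(-2715 + h{\left(40 \right)}\right) = \left(- \frac{36}{-29 - 36} + 2604\right) \left(-2715 + \left(10 - 40\right)\right) = \left(- \frac{36}{-65} + 2604\right) \left(-2715 + \left(10 - 40\right)\right) = \left(\left(-36\right) \left(- \frac{1}{65}\right) + 2604\right) \left(-2715 - 30\right) = \left(\frac{36}{65} + 2604\right) \left(-2745\right) = \frac{169296}{65} \left(-2745\right) = - \frac{92943504}{13}$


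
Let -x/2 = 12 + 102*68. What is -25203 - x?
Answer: -11307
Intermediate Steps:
x = -13896 (x = -2*(12 + 102*68) = -2*(12 + 6936) = -2*6948 = -13896)
-25203 - x = -25203 - 1*(-13896) = -25203 + 13896 = -11307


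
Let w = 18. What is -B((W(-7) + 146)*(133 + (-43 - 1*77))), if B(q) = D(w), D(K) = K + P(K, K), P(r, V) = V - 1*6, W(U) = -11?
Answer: -30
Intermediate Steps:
P(r, V) = -6 + V (P(r, V) = V - 6 = -6 + V)
D(K) = -6 + 2*K (D(K) = K + (-6 + K) = -6 + 2*K)
B(q) = 30 (B(q) = -6 + 2*18 = -6 + 36 = 30)
-B((W(-7) + 146)*(133 + (-43 - 1*77))) = -1*30 = -30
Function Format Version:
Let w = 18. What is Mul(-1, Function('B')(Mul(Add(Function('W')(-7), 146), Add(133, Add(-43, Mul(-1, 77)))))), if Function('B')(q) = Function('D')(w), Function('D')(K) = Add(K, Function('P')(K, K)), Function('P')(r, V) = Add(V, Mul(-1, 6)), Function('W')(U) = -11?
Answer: -30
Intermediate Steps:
Function('P')(r, V) = Add(-6, V) (Function('P')(r, V) = Add(V, -6) = Add(-6, V))
Function('D')(K) = Add(-6, Mul(2, K)) (Function('D')(K) = Add(K, Add(-6, K)) = Add(-6, Mul(2, K)))
Function('B')(q) = 30 (Function('B')(q) = Add(-6, Mul(2, 18)) = Add(-6, 36) = 30)
Mul(-1, Function('B')(Mul(Add(Function('W')(-7), 146), Add(133, Add(-43, Mul(-1, 77)))))) = Mul(-1, 30) = -30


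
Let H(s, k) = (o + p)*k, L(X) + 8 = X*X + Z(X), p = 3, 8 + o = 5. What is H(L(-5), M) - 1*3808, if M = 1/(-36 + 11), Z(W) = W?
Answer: -3808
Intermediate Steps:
o = -3 (o = -8 + 5 = -3)
M = -1/25 (M = 1/(-25) = -1/25 ≈ -0.040000)
L(X) = -8 + X + X**2 (L(X) = -8 + (X*X + X) = -8 + (X**2 + X) = -8 + (X + X**2) = -8 + X + X**2)
H(s, k) = 0 (H(s, k) = (-3 + 3)*k = 0*k = 0)
H(L(-5), M) - 1*3808 = 0 - 1*3808 = 0 - 3808 = -3808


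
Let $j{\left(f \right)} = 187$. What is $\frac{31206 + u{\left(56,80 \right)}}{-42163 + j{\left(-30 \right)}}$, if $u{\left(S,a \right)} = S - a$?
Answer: $- \frac{5197}{6996} \approx -0.74285$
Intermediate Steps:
$\frac{31206 + u{\left(56,80 \right)}}{-42163 + j{\left(-30 \right)}} = \frac{31206 + \left(56 - 80\right)}{-42163 + 187} = \frac{31206 + \left(56 - 80\right)}{-41976} = \left(31206 - 24\right) \left(- \frac{1}{41976}\right) = 31182 \left(- \frac{1}{41976}\right) = - \frac{5197}{6996}$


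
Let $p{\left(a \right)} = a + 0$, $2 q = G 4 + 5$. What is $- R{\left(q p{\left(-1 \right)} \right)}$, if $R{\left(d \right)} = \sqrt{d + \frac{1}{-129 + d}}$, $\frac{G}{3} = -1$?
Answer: $- \frac{\sqrt{880006}}{502} \approx -1.8687$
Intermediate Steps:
$G = -3$ ($G = 3 \left(-1\right) = -3$)
$q = - \frac{7}{2}$ ($q = \frac{\left(-3\right) 4 + 5}{2} = \frac{-12 + 5}{2} = \frac{1}{2} \left(-7\right) = - \frac{7}{2} \approx -3.5$)
$p{\left(a \right)} = a$
$- R{\left(q p{\left(-1 \right)} \right)} = - \sqrt{\frac{1 + \left(- \frac{7}{2}\right) \left(-1\right) \left(-129 - - \frac{7}{2}\right)}{-129 - - \frac{7}{2}}} = - \sqrt{\frac{1 + \frac{7 \left(-129 + \frac{7}{2}\right)}{2}}{-129 + \frac{7}{2}}} = - \sqrt{\frac{1 + \frac{7}{2} \left(- \frac{251}{2}\right)}{- \frac{251}{2}}} = - \sqrt{- \frac{2 \left(1 - \frac{1757}{4}\right)}{251}} = - \sqrt{\left(- \frac{2}{251}\right) \left(- \frac{1753}{4}\right)} = - \sqrt{\frac{1753}{502}} = - \frac{\sqrt{880006}}{502}$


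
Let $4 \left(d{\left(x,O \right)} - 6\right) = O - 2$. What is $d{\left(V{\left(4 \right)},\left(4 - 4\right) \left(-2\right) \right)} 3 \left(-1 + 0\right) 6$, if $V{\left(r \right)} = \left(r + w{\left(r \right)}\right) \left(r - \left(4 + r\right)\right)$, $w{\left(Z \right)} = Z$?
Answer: $-99$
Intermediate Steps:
$V{\left(r \right)} = - 8 r$ ($V{\left(r \right)} = \left(r + r\right) \left(r - \left(4 + r\right)\right) = 2 r \left(-4\right) = - 8 r$)
$d{\left(x,O \right)} = \frac{11}{2} + \frac{O}{4}$ ($d{\left(x,O \right)} = 6 + \frac{O - 2}{4} = 6 + \frac{-2 + O}{4} = 6 + \left(- \frac{1}{2} + \frac{O}{4}\right) = \frac{11}{2} + \frac{O}{4}$)
$d{\left(V{\left(4 \right)},\left(4 - 4\right) \left(-2\right) \right)} 3 \left(-1 + 0\right) 6 = \left(\frac{11}{2} + \frac{\left(4 - 4\right) \left(-2\right)}{4}\right) 3 \left(-1 + 0\right) 6 = \left(\frac{11}{2} + \frac{0 \left(-2\right)}{4}\right) 3 \left(\left(-1\right) 6\right) = \left(\frac{11}{2} + \frac{1}{4} \cdot 0\right) 3 \left(-6\right) = \left(\frac{11}{2} + 0\right) 3 \left(-6\right) = \frac{11}{2} \cdot 3 \left(-6\right) = \frac{33}{2} \left(-6\right) = -99$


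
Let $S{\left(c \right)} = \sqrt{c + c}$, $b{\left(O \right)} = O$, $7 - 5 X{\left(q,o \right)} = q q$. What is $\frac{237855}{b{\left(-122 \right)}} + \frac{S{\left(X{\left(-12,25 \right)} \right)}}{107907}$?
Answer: $- \frac{237855}{122} + \frac{i \sqrt{1370}}{539535} \approx -1949.6 + 6.8603 \cdot 10^{-5} i$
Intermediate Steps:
$X{\left(q,o \right)} = \frac{7}{5} - \frac{q^{2}}{5}$ ($X{\left(q,o \right)} = \frac{7}{5} - \frac{q q}{5} = \frac{7}{5} - \frac{q^{2}}{5}$)
$S{\left(c \right)} = \sqrt{2} \sqrt{c}$ ($S{\left(c \right)} = \sqrt{2 c} = \sqrt{2} \sqrt{c}$)
$\frac{237855}{b{\left(-122 \right)}} + \frac{S{\left(X{\left(-12,25 \right)} \right)}}{107907} = \frac{237855}{-122} + \frac{\sqrt{2} \sqrt{\frac{7}{5} - \frac{\left(-12\right)^{2}}{5}}}{107907} = 237855 \left(- \frac{1}{122}\right) + \sqrt{2} \sqrt{\frac{7}{5} - \frac{144}{5}} \cdot \frac{1}{107907} = - \frac{237855}{122} + \sqrt{2} \sqrt{\frac{7}{5} - \frac{144}{5}} \cdot \frac{1}{107907} = - \frac{237855}{122} + \sqrt{2} \sqrt{- \frac{137}{5}} \cdot \frac{1}{107907} = - \frac{237855}{122} + \sqrt{2} \frac{i \sqrt{685}}{5} \cdot \frac{1}{107907} = - \frac{237855}{122} + \frac{i \sqrt{1370}}{5} \cdot \frac{1}{107907} = - \frac{237855}{122} + \frac{i \sqrt{1370}}{539535}$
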